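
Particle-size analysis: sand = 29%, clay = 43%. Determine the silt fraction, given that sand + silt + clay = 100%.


Step 1: sand + silt + clay = 100%
Step 2: silt = 100 - sand - clay
Step 3: silt = 100 - 29 - 43
Step 4: silt = 28%

28


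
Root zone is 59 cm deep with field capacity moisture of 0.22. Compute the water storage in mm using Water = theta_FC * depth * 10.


Step 1: Water (mm) = theta_FC * depth (cm) * 10
Step 2: Water = 0.22 * 59 * 10
Step 3: Water = 129.8 mm

129.8


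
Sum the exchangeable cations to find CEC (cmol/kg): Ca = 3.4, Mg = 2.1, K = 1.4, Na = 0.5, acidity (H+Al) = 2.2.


Step 1: CEC = Ca + Mg + K + Na + (H+Al)
Step 2: CEC = 3.4 + 2.1 + 1.4 + 0.5 + 2.2
Step 3: CEC = 9.6 cmol/kg

9.6


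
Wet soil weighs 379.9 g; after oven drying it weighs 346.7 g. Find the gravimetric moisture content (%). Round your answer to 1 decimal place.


Step 1: Water mass = wet - dry = 379.9 - 346.7 = 33.2 g
Step 2: w = 100 * water mass / dry mass
Step 3: w = 100 * 33.2 / 346.7 = 9.6%

9.6


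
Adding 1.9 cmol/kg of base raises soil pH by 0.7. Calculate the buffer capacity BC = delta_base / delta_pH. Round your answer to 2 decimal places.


Step 1: BC = change in base / change in pH
Step 2: BC = 1.9 / 0.7
Step 3: BC = 2.71 cmol/(kg*pH unit)

2.71


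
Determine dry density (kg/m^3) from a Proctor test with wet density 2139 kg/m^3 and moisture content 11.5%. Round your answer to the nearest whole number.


Step 1: Dry density = wet density / (1 + w/100)
Step 2: Dry density = 2139 / (1 + 11.5/100)
Step 3: Dry density = 2139 / 1.115
Step 4: Dry density = 1918 kg/m^3

1918


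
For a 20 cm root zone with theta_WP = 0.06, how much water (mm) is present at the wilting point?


Step 1: Water (mm) = theta_WP * depth * 10
Step 2: Water = 0.06 * 20 * 10
Step 3: Water = 12.0 mm

12.0


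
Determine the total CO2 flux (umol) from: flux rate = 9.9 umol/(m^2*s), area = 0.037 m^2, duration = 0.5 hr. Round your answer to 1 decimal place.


Step 1: Convert time to seconds: 0.5 hr * 3600 = 1800.0 s
Step 2: Total = flux * area * time_s
Step 3: Total = 9.9 * 0.037 * 1800.0
Step 4: Total = 659.3 umol

659.3


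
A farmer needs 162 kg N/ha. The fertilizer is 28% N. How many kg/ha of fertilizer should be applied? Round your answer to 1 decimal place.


Step 1: Fertilizer rate = target N / (N content / 100)
Step 2: Rate = 162 / (28 / 100)
Step 3: Rate = 162 / 0.28
Step 4: Rate = 578.6 kg/ha

578.6


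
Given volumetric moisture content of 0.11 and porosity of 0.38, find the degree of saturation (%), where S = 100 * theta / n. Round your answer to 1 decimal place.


Step 1: S = 100 * theta_v / n
Step 2: S = 100 * 0.11 / 0.38
Step 3: S = 28.9%

28.9


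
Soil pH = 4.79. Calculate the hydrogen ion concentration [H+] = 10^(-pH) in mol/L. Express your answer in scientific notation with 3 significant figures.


Step 1: [H+] = 10^(-pH)
Step 2: [H+] = 10^(-4.79)
Step 3: [H+] = 1.62e-05 mol/L

1.62e-05


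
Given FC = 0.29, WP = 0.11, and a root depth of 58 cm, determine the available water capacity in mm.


Step 1: Available water = (FC - WP) * depth * 10
Step 2: AW = (0.29 - 0.11) * 58 * 10
Step 3: AW = 0.18 * 58 * 10
Step 4: AW = 104.4 mm

104.4


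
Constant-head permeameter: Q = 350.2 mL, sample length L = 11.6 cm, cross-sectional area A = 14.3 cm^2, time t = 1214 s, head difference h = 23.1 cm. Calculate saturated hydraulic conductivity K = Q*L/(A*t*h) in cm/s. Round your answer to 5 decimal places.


Step 1: K = Q * L / (A * t * h)
Step 2: Numerator = 350.2 * 11.6 = 4062.32
Step 3: Denominator = 14.3 * 1214 * 23.1 = 401020.62
Step 4: K = 4062.32 / 401020.62 = 0.01013 cm/s

0.01013


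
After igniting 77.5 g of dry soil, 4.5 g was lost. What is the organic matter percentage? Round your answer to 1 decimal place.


Step 1: OM% = 100 * LOI / sample mass
Step 2: OM = 100 * 4.5 / 77.5
Step 3: OM = 5.8%

5.8


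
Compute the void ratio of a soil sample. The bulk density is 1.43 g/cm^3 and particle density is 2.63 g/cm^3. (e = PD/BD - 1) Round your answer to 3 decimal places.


Step 1: e = PD / BD - 1
Step 2: e = 2.63 / 1.43 - 1
Step 3: e = 1.83916 - 1
Step 4: e = 0.839

0.839


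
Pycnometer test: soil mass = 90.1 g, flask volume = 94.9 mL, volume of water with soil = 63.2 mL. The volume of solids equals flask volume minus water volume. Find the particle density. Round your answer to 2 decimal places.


Step 1: Volume of solids = flask volume - water volume with soil
Step 2: V_solids = 94.9 - 63.2 = 31.7 mL
Step 3: Particle density = mass / V_solids = 90.1 / 31.7 = 2.84 g/cm^3

2.84


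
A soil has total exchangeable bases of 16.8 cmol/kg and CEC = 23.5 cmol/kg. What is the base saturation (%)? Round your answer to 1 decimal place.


Step 1: BS = 100 * (sum of bases) / CEC
Step 2: BS = 100 * 16.8 / 23.5
Step 3: BS = 71.5%

71.5


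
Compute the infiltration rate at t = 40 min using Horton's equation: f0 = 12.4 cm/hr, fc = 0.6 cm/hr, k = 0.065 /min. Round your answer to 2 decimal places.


Step 1: f = fc + (f0 - fc) * exp(-k * t)
Step 2: exp(-0.065 * 40) = 0.074274
Step 3: f = 0.6 + (12.4 - 0.6) * 0.074274
Step 4: f = 0.6 + 11.8 * 0.074274
Step 5: f = 1.48 cm/hr

1.48


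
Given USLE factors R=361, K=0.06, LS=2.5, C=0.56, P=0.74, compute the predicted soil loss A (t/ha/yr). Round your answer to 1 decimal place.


Step 1: A = R * K * LS * C * P
Step 2: R * K = 361 * 0.06 = 21.66
Step 3: (R*K) * LS = 21.66 * 2.5 = 54.15
Step 4: * C * P = 54.15 * 0.56 * 0.74 = 22.4
Step 5: A = 22.4 t/(ha*yr)

22.4


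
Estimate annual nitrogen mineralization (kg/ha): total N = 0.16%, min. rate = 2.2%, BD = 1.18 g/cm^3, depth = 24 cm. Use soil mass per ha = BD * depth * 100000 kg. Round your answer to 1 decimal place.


Step 1: Soil mass per ha = BD * depth * 100000 = 1.18 * 24 * 100000 = 2832000 kg
Step 2: Total N pool = soil mass * N%/100 = 2832000 * 0.16/100 = 4531.2 kg/ha
Step 3: N mineralized = N pool * rate%/100 = 4531.2 * 2.2/100 = 99.7 kg/ha/yr

99.7


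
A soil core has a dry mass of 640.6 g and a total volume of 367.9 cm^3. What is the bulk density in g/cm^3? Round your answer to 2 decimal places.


Step 1: Identify the formula: BD = dry mass / volume
Step 2: Substitute values: BD = 640.6 / 367.9
Step 3: BD = 1.74 g/cm^3

1.74


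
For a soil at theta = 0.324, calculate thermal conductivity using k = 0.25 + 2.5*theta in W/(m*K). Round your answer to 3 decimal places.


Step 1: k = 0.25 + 2.5 * theta
Step 2: k = 0.25 + 2.5 * 0.324
Step 3: k = 0.25 + 0.81
Step 4: k = 1.06 W/(m*K)

1.06


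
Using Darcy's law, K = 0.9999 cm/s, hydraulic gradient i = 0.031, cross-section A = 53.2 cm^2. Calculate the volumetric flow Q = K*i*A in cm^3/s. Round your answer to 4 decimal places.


Step 1: Apply Darcy's law: Q = K * i * A
Step 2: Q = 0.9999 * 0.031 * 53.2
Step 3: Q = 1.649 cm^3/s

1.649


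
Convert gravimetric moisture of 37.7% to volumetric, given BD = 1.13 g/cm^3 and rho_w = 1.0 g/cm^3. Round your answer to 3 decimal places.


Step 1: theta = (w / 100) * BD / rho_w
Step 2: theta = (37.7 / 100) * 1.13 / 1.0
Step 3: theta = 0.377 * 1.13
Step 4: theta = 0.426

0.426


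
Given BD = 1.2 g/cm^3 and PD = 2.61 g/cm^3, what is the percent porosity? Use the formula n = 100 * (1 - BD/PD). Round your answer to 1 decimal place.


Step 1: Formula: n = 100 * (1 - BD / PD)
Step 2: n = 100 * (1 - 1.2 / 2.61)
Step 3: n = 100 * (1 - 0.45977)
Step 4: n = 54.0%

54.0


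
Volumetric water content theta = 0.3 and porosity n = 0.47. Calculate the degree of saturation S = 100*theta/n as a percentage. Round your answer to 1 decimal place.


Step 1: S = 100 * theta_v / n
Step 2: S = 100 * 0.3 / 0.47
Step 3: S = 63.8%

63.8


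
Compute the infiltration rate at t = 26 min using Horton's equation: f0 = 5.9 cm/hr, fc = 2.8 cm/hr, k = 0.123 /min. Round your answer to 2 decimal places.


Step 1: f = fc + (f0 - fc) * exp(-k * t)
Step 2: exp(-0.123 * 26) = 0.040844
Step 3: f = 2.8 + (5.9 - 2.8) * 0.040844
Step 4: f = 2.8 + 3.1 * 0.040844
Step 5: f = 2.93 cm/hr

2.93


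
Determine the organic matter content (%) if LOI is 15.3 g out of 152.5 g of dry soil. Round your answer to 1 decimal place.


Step 1: OM% = 100 * LOI / sample mass
Step 2: OM = 100 * 15.3 / 152.5
Step 3: OM = 10.0%

10.0


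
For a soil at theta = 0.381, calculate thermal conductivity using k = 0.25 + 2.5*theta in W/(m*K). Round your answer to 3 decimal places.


Step 1: k = 0.25 + 2.5 * theta
Step 2: k = 0.25 + 2.5 * 0.381
Step 3: k = 0.25 + 0.953
Step 4: k = 1.203 W/(m*K)

1.203


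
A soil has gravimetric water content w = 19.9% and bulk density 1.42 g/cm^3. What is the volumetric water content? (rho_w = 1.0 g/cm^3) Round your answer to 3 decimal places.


Step 1: theta = (w / 100) * BD / rho_w
Step 2: theta = (19.9 / 100) * 1.42 / 1.0
Step 3: theta = 0.199 * 1.42
Step 4: theta = 0.283

0.283


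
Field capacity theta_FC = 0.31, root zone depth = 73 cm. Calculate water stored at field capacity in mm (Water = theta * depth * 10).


Step 1: Water (mm) = theta_FC * depth (cm) * 10
Step 2: Water = 0.31 * 73 * 10
Step 3: Water = 226.3 mm

226.3


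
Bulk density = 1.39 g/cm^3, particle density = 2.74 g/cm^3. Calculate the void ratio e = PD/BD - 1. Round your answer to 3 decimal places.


Step 1: e = PD / BD - 1
Step 2: e = 2.74 / 1.39 - 1
Step 3: e = 1.97122 - 1
Step 4: e = 0.971

0.971


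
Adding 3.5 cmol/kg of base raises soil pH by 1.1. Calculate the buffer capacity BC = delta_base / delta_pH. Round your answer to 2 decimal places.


Step 1: BC = change in base / change in pH
Step 2: BC = 3.5 / 1.1
Step 3: BC = 3.18 cmol/(kg*pH unit)

3.18


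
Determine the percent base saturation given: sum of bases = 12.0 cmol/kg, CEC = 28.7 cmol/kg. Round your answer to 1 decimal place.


Step 1: BS = 100 * (sum of bases) / CEC
Step 2: BS = 100 * 12.0 / 28.7
Step 3: BS = 41.8%

41.8


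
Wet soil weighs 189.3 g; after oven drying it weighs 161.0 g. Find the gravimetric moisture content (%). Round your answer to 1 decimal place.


Step 1: Water mass = wet - dry = 189.3 - 161.0 = 28.3 g
Step 2: w = 100 * water mass / dry mass
Step 3: w = 100 * 28.3 / 161.0 = 17.6%

17.6


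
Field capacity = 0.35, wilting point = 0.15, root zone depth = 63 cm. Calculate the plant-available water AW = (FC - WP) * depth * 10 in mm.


Step 1: Available water = (FC - WP) * depth * 10
Step 2: AW = (0.35 - 0.15) * 63 * 10
Step 3: AW = 0.2 * 63 * 10
Step 4: AW = 126.0 mm

126.0


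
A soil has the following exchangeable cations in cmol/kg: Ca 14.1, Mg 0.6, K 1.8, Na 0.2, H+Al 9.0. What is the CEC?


Step 1: CEC = Ca + Mg + K + Na + (H+Al)
Step 2: CEC = 14.1 + 0.6 + 1.8 + 0.2 + 9.0
Step 3: CEC = 25.7 cmol/kg

25.7


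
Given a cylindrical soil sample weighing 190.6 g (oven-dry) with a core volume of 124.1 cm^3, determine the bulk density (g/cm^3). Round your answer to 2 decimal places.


Step 1: Identify the formula: BD = dry mass / volume
Step 2: Substitute values: BD = 190.6 / 124.1
Step 3: BD = 1.54 g/cm^3

1.54


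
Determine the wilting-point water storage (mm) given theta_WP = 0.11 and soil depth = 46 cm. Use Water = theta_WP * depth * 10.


Step 1: Water (mm) = theta_WP * depth * 10
Step 2: Water = 0.11 * 46 * 10
Step 3: Water = 50.6 mm

50.6


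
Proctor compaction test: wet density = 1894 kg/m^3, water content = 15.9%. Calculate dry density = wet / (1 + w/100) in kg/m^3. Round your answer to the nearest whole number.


Step 1: Dry density = wet density / (1 + w/100)
Step 2: Dry density = 1894 / (1 + 15.9/100)
Step 3: Dry density = 1894 / 1.159
Step 4: Dry density = 1634 kg/m^3

1634


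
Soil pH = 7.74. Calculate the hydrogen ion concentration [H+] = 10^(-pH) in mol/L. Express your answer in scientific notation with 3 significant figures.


Step 1: [H+] = 10^(-pH)
Step 2: [H+] = 10^(-7.74)
Step 3: [H+] = 1.82e-08 mol/L

1.82e-08


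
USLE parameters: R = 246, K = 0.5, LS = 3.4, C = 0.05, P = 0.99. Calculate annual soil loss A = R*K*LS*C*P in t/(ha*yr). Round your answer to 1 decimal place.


Step 1: A = R * K * LS * C * P
Step 2: R * K = 246 * 0.5 = 123.0
Step 3: (R*K) * LS = 123.0 * 3.4 = 418.2
Step 4: * C * P = 418.2 * 0.05 * 0.99 = 20.7
Step 5: A = 20.7 t/(ha*yr)

20.7


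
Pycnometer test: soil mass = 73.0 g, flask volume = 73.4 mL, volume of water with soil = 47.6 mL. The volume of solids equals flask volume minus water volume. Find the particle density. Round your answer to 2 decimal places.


Step 1: Volume of solids = flask volume - water volume with soil
Step 2: V_solids = 73.4 - 47.6 = 25.8 mL
Step 3: Particle density = mass / V_solids = 73.0 / 25.8 = 2.83 g/cm^3

2.83


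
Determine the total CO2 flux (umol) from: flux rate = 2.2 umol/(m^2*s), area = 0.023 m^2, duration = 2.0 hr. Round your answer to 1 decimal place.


Step 1: Convert time to seconds: 2.0 hr * 3600 = 7200.0 s
Step 2: Total = flux * area * time_s
Step 3: Total = 2.2 * 0.023 * 7200.0
Step 4: Total = 364.3 umol

364.3


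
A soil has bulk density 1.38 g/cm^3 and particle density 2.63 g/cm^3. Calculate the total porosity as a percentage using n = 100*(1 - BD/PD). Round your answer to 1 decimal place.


Step 1: Formula: n = 100 * (1 - BD / PD)
Step 2: n = 100 * (1 - 1.38 / 2.63)
Step 3: n = 100 * (1 - 0.52471)
Step 4: n = 47.5%

47.5


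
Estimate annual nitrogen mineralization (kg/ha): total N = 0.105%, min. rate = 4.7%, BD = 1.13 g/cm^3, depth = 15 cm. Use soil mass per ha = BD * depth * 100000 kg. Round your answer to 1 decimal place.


Step 1: Soil mass per ha = BD * depth * 100000 = 1.13 * 15 * 100000 = 1695000 kg
Step 2: Total N pool = soil mass * N%/100 = 1695000 * 0.105/100 = 1779.75 kg/ha
Step 3: N mineralized = N pool * rate%/100 = 1779.75 * 4.7/100 = 83.6 kg/ha/yr

83.6


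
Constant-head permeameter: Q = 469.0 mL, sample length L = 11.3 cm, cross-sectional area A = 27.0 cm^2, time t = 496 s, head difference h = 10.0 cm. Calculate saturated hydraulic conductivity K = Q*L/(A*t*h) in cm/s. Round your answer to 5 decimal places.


Step 1: K = Q * L / (A * t * h)
Step 2: Numerator = 469.0 * 11.3 = 5299.7
Step 3: Denominator = 27.0 * 496 * 10.0 = 133920.0
Step 4: K = 5299.7 / 133920.0 = 0.03957 cm/s

0.03957


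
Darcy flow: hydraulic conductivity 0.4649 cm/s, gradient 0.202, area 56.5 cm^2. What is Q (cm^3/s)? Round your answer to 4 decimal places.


Step 1: Apply Darcy's law: Q = K * i * A
Step 2: Q = 0.4649 * 0.202 * 56.5
Step 3: Q = 5.3059 cm^3/s

5.3059


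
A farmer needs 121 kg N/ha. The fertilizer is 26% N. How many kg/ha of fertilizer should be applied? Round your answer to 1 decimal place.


Step 1: Fertilizer rate = target N / (N content / 100)
Step 2: Rate = 121 / (26 / 100)
Step 3: Rate = 121 / 0.26
Step 4: Rate = 465.4 kg/ha

465.4


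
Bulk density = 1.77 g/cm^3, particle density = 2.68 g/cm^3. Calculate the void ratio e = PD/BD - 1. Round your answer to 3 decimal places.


Step 1: e = PD / BD - 1
Step 2: e = 2.68 / 1.77 - 1
Step 3: e = 1.51412 - 1
Step 4: e = 0.514

0.514


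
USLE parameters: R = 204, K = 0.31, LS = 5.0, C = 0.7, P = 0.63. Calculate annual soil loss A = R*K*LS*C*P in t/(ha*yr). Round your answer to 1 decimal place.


Step 1: A = R * K * LS * C * P
Step 2: R * K = 204 * 0.31 = 63.24
Step 3: (R*K) * LS = 63.24 * 5.0 = 316.2
Step 4: * C * P = 316.2 * 0.7 * 0.63 = 139.4
Step 5: A = 139.4 t/(ha*yr)

139.4


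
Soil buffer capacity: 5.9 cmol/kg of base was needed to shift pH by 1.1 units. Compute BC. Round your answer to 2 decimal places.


Step 1: BC = change in base / change in pH
Step 2: BC = 5.9 / 1.1
Step 3: BC = 5.36 cmol/(kg*pH unit)

5.36


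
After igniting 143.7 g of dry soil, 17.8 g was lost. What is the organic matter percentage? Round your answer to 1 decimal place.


Step 1: OM% = 100 * LOI / sample mass
Step 2: OM = 100 * 17.8 / 143.7
Step 3: OM = 12.4%

12.4


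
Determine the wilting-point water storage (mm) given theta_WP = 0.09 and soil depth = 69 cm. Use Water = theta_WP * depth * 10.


Step 1: Water (mm) = theta_WP * depth * 10
Step 2: Water = 0.09 * 69 * 10
Step 3: Water = 62.1 mm

62.1


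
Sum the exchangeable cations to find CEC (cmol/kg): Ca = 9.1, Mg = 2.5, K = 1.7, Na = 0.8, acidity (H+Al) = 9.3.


Step 1: CEC = Ca + Mg + K + Na + (H+Al)
Step 2: CEC = 9.1 + 2.5 + 1.7 + 0.8 + 9.3
Step 3: CEC = 23.4 cmol/kg

23.4


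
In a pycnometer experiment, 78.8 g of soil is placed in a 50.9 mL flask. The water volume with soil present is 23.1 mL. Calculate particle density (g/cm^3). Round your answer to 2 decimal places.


Step 1: Volume of solids = flask volume - water volume with soil
Step 2: V_solids = 50.9 - 23.1 = 27.8 mL
Step 3: Particle density = mass / V_solids = 78.8 / 27.8 = 2.83 g/cm^3

2.83


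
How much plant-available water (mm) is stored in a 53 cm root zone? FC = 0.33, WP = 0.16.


Step 1: Available water = (FC - WP) * depth * 10
Step 2: AW = (0.33 - 0.16) * 53 * 10
Step 3: AW = 0.17 * 53 * 10
Step 4: AW = 90.1 mm

90.1


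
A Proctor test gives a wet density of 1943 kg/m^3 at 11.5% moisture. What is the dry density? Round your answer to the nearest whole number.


Step 1: Dry density = wet density / (1 + w/100)
Step 2: Dry density = 1943 / (1 + 11.5/100)
Step 3: Dry density = 1943 / 1.115
Step 4: Dry density = 1743 kg/m^3

1743


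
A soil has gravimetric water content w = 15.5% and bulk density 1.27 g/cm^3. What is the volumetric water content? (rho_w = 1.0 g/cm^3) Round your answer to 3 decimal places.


Step 1: theta = (w / 100) * BD / rho_w
Step 2: theta = (15.5 / 100) * 1.27 / 1.0
Step 3: theta = 0.155 * 1.27
Step 4: theta = 0.197

0.197


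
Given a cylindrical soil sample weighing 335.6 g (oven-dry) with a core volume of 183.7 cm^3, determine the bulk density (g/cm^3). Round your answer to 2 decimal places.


Step 1: Identify the formula: BD = dry mass / volume
Step 2: Substitute values: BD = 335.6 / 183.7
Step 3: BD = 1.83 g/cm^3

1.83


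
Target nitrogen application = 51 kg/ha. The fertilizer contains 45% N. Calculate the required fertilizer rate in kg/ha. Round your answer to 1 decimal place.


Step 1: Fertilizer rate = target N / (N content / 100)
Step 2: Rate = 51 / (45 / 100)
Step 3: Rate = 51 / 0.45
Step 4: Rate = 113.3 kg/ha

113.3


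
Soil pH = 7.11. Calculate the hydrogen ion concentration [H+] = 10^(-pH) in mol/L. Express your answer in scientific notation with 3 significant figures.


Step 1: [H+] = 10^(-pH)
Step 2: [H+] = 10^(-7.11)
Step 3: [H+] = 7.76e-08 mol/L

7.76e-08


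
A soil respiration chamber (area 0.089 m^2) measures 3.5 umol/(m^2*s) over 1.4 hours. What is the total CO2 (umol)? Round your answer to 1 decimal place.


Step 1: Convert time to seconds: 1.4 hr * 3600 = 5040.0 s
Step 2: Total = flux * area * time_s
Step 3: Total = 3.5 * 0.089 * 5040.0
Step 4: Total = 1570.0 umol

1570.0


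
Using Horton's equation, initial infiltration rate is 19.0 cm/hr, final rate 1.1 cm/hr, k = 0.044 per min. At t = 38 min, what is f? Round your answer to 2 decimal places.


Step 1: f = fc + (f0 - fc) * exp(-k * t)
Step 2: exp(-0.044 * 38) = 0.187871
Step 3: f = 1.1 + (19.0 - 1.1) * 0.187871
Step 4: f = 1.1 + 17.9 * 0.187871
Step 5: f = 4.46 cm/hr

4.46


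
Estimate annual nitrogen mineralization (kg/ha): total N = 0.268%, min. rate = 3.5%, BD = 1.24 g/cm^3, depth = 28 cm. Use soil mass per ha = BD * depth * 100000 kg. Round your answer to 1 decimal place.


Step 1: Soil mass per ha = BD * depth * 100000 = 1.24 * 28 * 100000 = 3472000 kg
Step 2: Total N pool = soil mass * N%/100 = 3472000 * 0.268/100 = 9304.96 kg/ha
Step 3: N mineralized = N pool * rate%/100 = 9304.96 * 3.5/100 = 325.7 kg/ha/yr

325.7


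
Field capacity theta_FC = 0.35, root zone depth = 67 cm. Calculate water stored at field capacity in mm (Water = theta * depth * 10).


Step 1: Water (mm) = theta_FC * depth (cm) * 10
Step 2: Water = 0.35 * 67 * 10
Step 3: Water = 234.5 mm

234.5


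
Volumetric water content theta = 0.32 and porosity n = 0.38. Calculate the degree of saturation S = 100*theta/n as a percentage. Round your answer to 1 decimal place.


Step 1: S = 100 * theta_v / n
Step 2: S = 100 * 0.32 / 0.38
Step 3: S = 84.2%

84.2


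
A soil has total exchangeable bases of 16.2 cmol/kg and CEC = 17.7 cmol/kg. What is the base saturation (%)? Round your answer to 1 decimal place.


Step 1: BS = 100 * (sum of bases) / CEC
Step 2: BS = 100 * 16.2 / 17.7
Step 3: BS = 91.5%

91.5


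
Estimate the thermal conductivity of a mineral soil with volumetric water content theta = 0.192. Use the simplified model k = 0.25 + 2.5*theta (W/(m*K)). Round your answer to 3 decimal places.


Step 1: k = 0.25 + 2.5 * theta
Step 2: k = 0.25 + 2.5 * 0.192
Step 3: k = 0.25 + 0.48
Step 4: k = 0.73 W/(m*K)

0.73


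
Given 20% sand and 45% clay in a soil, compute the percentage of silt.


Step 1: sand + silt + clay = 100%
Step 2: silt = 100 - sand - clay
Step 3: silt = 100 - 20 - 45
Step 4: silt = 35%

35


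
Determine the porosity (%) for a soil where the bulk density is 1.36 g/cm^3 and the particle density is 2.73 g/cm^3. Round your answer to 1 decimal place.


Step 1: Formula: n = 100 * (1 - BD / PD)
Step 2: n = 100 * (1 - 1.36 / 2.73)
Step 3: n = 100 * (1 - 0.49817)
Step 4: n = 50.2%

50.2


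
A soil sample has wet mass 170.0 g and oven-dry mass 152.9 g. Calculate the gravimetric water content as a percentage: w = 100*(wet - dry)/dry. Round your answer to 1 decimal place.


Step 1: Water mass = wet - dry = 170.0 - 152.9 = 17.1 g
Step 2: w = 100 * water mass / dry mass
Step 3: w = 100 * 17.1 / 152.9 = 11.2%

11.2


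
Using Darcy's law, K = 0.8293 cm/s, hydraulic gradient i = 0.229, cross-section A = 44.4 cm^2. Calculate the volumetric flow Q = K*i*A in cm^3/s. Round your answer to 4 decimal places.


Step 1: Apply Darcy's law: Q = K * i * A
Step 2: Q = 0.8293 * 0.229 * 44.4
Step 3: Q = 8.432 cm^3/s

8.432


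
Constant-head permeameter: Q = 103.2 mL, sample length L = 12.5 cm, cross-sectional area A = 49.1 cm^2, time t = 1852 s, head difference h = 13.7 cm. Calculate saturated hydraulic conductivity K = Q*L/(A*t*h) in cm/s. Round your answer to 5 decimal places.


Step 1: K = Q * L / (A * t * h)
Step 2: Numerator = 103.2 * 12.5 = 1290.0
Step 3: Denominator = 49.1 * 1852 * 13.7 = 1245784.84
Step 4: K = 1290.0 / 1245784.84 = 0.00104 cm/s

0.00104


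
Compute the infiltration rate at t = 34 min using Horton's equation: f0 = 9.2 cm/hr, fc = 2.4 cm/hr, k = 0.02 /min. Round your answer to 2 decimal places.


Step 1: f = fc + (f0 - fc) * exp(-k * t)
Step 2: exp(-0.02 * 34) = 0.506617
Step 3: f = 2.4 + (9.2 - 2.4) * 0.506617
Step 4: f = 2.4 + 6.8 * 0.506617
Step 5: f = 5.84 cm/hr

5.84


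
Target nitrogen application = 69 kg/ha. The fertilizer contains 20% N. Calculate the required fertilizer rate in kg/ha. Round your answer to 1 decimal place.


Step 1: Fertilizer rate = target N / (N content / 100)
Step 2: Rate = 69 / (20 / 100)
Step 3: Rate = 69 / 0.2
Step 4: Rate = 345.0 kg/ha

345.0


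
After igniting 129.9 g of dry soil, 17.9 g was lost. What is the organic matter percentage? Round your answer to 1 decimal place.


Step 1: OM% = 100 * LOI / sample mass
Step 2: OM = 100 * 17.9 / 129.9
Step 3: OM = 13.8%

13.8


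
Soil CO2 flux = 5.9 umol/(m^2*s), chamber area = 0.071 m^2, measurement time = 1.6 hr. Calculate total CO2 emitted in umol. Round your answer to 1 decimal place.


Step 1: Convert time to seconds: 1.6 hr * 3600 = 5760.0 s
Step 2: Total = flux * area * time_s
Step 3: Total = 5.9 * 0.071 * 5760.0
Step 4: Total = 2412.9 umol

2412.9


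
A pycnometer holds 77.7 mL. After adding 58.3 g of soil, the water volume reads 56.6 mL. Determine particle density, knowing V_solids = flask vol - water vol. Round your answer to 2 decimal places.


Step 1: Volume of solids = flask volume - water volume with soil
Step 2: V_solids = 77.7 - 56.6 = 21.1 mL
Step 3: Particle density = mass / V_solids = 58.3 / 21.1 = 2.76 g/cm^3

2.76


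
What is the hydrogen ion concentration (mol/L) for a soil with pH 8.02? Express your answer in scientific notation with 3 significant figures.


Step 1: [H+] = 10^(-pH)
Step 2: [H+] = 10^(-8.02)
Step 3: [H+] = 9.55e-09 mol/L

9.55e-09


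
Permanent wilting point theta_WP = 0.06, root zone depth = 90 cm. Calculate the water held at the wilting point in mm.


Step 1: Water (mm) = theta_WP * depth * 10
Step 2: Water = 0.06 * 90 * 10
Step 3: Water = 54.0 mm

54.0


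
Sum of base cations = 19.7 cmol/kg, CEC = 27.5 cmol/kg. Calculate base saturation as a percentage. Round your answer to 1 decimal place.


Step 1: BS = 100 * (sum of bases) / CEC
Step 2: BS = 100 * 19.7 / 27.5
Step 3: BS = 71.6%

71.6


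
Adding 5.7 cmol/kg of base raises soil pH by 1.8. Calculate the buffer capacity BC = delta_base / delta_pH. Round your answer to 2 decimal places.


Step 1: BC = change in base / change in pH
Step 2: BC = 5.7 / 1.8
Step 3: BC = 3.17 cmol/(kg*pH unit)

3.17


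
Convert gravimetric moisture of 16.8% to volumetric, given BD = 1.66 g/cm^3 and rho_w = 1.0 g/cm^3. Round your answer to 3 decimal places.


Step 1: theta = (w / 100) * BD / rho_w
Step 2: theta = (16.8 / 100) * 1.66 / 1.0
Step 3: theta = 0.168 * 1.66
Step 4: theta = 0.279

0.279


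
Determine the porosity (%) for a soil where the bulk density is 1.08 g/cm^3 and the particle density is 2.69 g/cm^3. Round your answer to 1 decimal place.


Step 1: Formula: n = 100 * (1 - BD / PD)
Step 2: n = 100 * (1 - 1.08 / 2.69)
Step 3: n = 100 * (1 - 0.40149)
Step 4: n = 59.9%

59.9


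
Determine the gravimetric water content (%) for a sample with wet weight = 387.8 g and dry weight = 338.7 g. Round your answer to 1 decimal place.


Step 1: Water mass = wet - dry = 387.8 - 338.7 = 49.1 g
Step 2: w = 100 * water mass / dry mass
Step 3: w = 100 * 49.1 / 338.7 = 14.5%

14.5


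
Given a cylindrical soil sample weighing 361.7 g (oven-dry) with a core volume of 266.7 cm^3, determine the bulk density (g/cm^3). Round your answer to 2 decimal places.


Step 1: Identify the formula: BD = dry mass / volume
Step 2: Substitute values: BD = 361.7 / 266.7
Step 3: BD = 1.36 g/cm^3

1.36


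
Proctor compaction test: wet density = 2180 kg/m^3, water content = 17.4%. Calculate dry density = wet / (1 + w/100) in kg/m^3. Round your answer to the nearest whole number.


Step 1: Dry density = wet density / (1 + w/100)
Step 2: Dry density = 2180 / (1 + 17.4/100)
Step 3: Dry density = 2180 / 1.174
Step 4: Dry density = 1857 kg/m^3

1857


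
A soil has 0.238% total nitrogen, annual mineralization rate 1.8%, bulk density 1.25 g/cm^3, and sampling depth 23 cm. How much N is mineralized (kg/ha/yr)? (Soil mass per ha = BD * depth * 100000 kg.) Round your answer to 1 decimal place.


Step 1: Soil mass per ha = BD * depth * 100000 = 1.25 * 23 * 100000 = 2875000 kg
Step 2: Total N pool = soil mass * N%/100 = 2875000 * 0.238/100 = 6842.5 kg/ha
Step 3: N mineralized = N pool * rate%/100 = 6842.5 * 1.8/100 = 123.2 kg/ha/yr

123.2


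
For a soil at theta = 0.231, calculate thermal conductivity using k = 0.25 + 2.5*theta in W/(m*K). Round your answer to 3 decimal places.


Step 1: k = 0.25 + 2.5 * theta
Step 2: k = 0.25 + 2.5 * 0.231
Step 3: k = 0.25 + 0.578
Step 4: k = 0.828 W/(m*K)

0.828


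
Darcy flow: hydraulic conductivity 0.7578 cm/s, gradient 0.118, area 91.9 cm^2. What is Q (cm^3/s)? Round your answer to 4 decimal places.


Step 1: Apply Darcy's law: Q = K * i * A
Step 2: Q = 0.7578 * 0.118 * 91.9
Step 3: Q = 8.2177 cm^3/s

8.2177


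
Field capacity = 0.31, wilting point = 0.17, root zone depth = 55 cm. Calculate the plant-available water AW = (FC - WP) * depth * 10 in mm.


Step 1: Available water = (FC - WP) * depth * 10
Step 2: AW = (0.31 - 0.17) * 55 * 10
Step 3: AW = 0.14 * 55 * 10
Step 4: AW = 77.0 mm

77.0


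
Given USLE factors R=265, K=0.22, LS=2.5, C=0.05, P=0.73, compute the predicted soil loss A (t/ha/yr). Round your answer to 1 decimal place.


Step 1: A = R * K * LS * C * P
Step 2: R * K = 265 * 0.22 = 58.3
Step 3: (R*K) * LS = 58.3 * 2.5 = 145.75
Step 4: * C * P = 145.75 * 0.05 * 0.73 = 5.3
Step 5: A = 5.3 t/(ha*yr)

5.3


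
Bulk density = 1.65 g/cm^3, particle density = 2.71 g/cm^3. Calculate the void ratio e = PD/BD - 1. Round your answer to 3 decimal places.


Step 1: e = PD / BD - 1
Step 2: e = 2.71 / 1.65 - 1
Step 3: e = 1.64242 - 1
Step 4: e = 0.642

0.642


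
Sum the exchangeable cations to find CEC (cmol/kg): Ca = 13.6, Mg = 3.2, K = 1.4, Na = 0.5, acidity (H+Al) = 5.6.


Step 1: CEC = Ca + Mg + K + Na + (H+Al)
Step 2: CEC = 13.6 + 3.2 + 1.4 + 0.5 + 5.6
Step 3: CEC = 24.3 cmol/kg

24.3


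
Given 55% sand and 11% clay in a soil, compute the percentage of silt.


Step 1: sand + silt + clay = 100%
Step 2: silt = 100 - sand - clay
Step 3: silt = 100 - 55 - 11
Step 4: silt = 34%

34


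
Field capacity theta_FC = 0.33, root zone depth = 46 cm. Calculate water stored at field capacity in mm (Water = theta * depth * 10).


Step 1: Water (mm) = theta_FC * depth (cm) * 10
Step 2: Water = 0.33 * 46 * 10
Step 3: Water = 151.8 mm

151.8


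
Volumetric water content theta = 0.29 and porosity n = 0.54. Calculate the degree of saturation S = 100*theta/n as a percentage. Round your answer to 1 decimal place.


Step 1: S = 100 * theta_v / n
Step 2: S = 100 * 0.29 / 0.54
Step 3: S = 53.7%

53.7


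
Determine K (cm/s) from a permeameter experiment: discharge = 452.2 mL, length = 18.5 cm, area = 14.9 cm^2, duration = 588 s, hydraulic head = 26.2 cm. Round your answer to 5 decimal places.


Step 1: K = Q * L / (A * t * h)
Step 2: Numerator = 452.2 * 18.5 = 8365.7
Step 3: Denominator = 14.9 * 588 * 26.2 = 229543.44
Step 4: K = 8365.7 / 229543.44 = 0.03644 cm/s

0.03644


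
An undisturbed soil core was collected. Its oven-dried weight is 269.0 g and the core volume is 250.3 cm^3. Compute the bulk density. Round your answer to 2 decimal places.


Step 1: Identify the formula: BD = dry mass / volume
Step 2: Substitute values: BD = 269.0 / 250.3
Step 3: BD = 1.07 g/cm^3

1.07


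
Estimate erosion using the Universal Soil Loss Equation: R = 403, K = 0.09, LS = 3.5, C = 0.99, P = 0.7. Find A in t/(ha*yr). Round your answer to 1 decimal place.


Step 1: A = R * K * LS * C * P
Step 2: R * K = 403 * 0.09 = 36.27
Step 3: (R*K) * LS = 36.27 * 3.5 = 126.945
Step 4: * C * P = 126.945 * 0.99 * 0.7 = 88.0
Step 5: A = 88.0 t/(ha*yr)

88.0


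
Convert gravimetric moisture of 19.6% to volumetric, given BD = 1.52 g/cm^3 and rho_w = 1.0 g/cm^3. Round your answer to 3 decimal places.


Step 1: theta = (w / 100) * BD / rho_w
Step 2: theta = (19.6 / 100) * 1.52 / 1.0
Step 3: theta = 0.196 * 1.52
Step 4: theta = 0.298

0.298


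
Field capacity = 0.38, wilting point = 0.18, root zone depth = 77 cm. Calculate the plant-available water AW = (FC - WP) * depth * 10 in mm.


Step 1: Available water = (FC - WP) * depth * 10
Step 2: AW = (0.38 - 0.18) * 77 * 10
Step 3: AW = 0.2 * 77 * 10
Step 4: AW = 154.0 mm

154.0


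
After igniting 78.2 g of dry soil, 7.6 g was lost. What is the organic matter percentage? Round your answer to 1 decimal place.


Step 1: OM% = 100 * LOI / sample mass
Step 2: OM = 100 * 7.6 / 78.2
Step 3: OM = 9.7%

9.7


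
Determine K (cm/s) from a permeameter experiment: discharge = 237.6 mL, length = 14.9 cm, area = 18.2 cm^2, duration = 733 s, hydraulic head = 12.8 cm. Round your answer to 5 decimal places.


Step 1: K = Q * L / (A * t * h)
Step 2: Numerator = 237.6 * 14.9 = 3540.24
Step 3: Denominator = 18.2 * 733 * 12.8 = 170759.68
Step 4: K = 3540.24 / 170759.68 = 0.02073 cm/s

0.02073


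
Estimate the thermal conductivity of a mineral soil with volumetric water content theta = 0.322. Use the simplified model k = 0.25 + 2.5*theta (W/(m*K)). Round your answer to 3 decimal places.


Step 1: k = 0.25 + 2.5 * theta
Step 2: k = 0.25 + 2.5 * 0.322
Step 3: k = 0.25 + 0.805
Step 4: k = 1.055 W/(m*K)

1.055


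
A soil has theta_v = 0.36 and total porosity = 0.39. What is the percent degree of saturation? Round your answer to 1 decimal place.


Step 1: S = 100 * theta_v / n
Step 2: S = 100 * 0.36 / 0.39
Step 3: S = 92.3%

92.3


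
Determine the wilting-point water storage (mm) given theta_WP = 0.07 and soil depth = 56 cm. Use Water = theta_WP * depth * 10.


Step 1: Water (mm) = theta_WP * depth * 10
Step 2: Water = 0.07 * 56 * 10
Step 3: Water = 39.2 mm

39.2


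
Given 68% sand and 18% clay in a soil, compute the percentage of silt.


Step 1: sand + silt + clay = 100%
Step 2: silt = 100 - sand - clay
Step 3: silt = 100 - 68 - 18
Step 4: silt = 14%

14


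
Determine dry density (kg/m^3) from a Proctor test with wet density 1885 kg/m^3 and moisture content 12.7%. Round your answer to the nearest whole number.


Step 1: Dry density = wet density / (1 + w/100)
Step 2: Dry density = 1885 / (1 + 12.7/100)
Step 3: Dry density = 1885 / 1.127
Step 4: Dry density = 1673 kg/m^3

1673


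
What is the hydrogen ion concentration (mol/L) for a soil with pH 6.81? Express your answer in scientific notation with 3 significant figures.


Step 1: [H+] = 10^(-pH)
Step 2: [H+] = 10^(-6.81)
Step 3: [H+] = 1.55e-07 mol/L

1.55e-07


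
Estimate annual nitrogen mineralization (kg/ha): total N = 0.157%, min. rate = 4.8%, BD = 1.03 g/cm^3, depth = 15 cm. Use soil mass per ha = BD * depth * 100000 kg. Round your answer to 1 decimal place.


Step 1: Soil mass per ha = BD * depth * 100000 = 1.03 * 15 * 100000 = 1545000 kg
Step 2: Total N pool = soil mass * N%/100 = 1545000 * 0.157/100 = 2425.65 kg/ha
Step 3: N mineralized = N pool * rate%/100 = 2425.65 * 4.8/100 = 116.4 kg/ha/yr

116.4


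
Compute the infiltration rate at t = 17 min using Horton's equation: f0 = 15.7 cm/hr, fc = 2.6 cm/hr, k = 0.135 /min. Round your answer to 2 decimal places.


Step 1: f = fc + (f0 - fc) * exp(-k * t)
Step 2: exp(-0.135 * 17) = 0.100761
Step 3: f = 2.6 + (15.7 - 2.6) * 0.100761
Step 4: f = 2.6 + 13.1 * 0.100761
Step 5: f = 3.92 cm/hr

3.92


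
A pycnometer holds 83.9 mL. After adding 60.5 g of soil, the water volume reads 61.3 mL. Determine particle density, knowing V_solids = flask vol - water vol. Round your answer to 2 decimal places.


Step 1: Volume of solids = flask volume - water volume with soil
Step 2: V_solids = 83.9 - 61.3 = 22.6 mL
Step 3: Particle density = mass / V_solids = 60.5 / 22.6 = 2.68 g/cm^3

2.68


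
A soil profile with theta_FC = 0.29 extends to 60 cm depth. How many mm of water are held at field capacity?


Step 1: Water (mm) = theta_FC * depth (cm) * 10
Step 2: Water = 0.29 * 60 * 10
Step 3: Water = 174.0 mm

174.0


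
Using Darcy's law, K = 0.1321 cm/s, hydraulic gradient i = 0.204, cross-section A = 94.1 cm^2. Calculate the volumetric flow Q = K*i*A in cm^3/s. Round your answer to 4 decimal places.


Step 1: Apply Darcy's law: Q = K * i * A
Step 2: Q = 0.1321 * 0.204 * 94.1
Step 3: Q = 2.5358 cm^3/s

2.5358


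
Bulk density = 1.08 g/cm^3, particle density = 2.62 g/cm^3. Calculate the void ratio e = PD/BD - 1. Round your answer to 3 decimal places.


Step 1: e = PD / BD - 1
Step 2: e = 2.62 / 1.08 - 1
Step 3: e = 2.42593 - 1
Step 4: e = 1.426

1.426


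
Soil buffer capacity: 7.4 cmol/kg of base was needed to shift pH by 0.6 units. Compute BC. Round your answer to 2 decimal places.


Step 1: BC = change in base / change in pH
Step 2: BC = 7.4 / 0.6
Step 3: BC = 12.33 cmol/(kg*pH unit)

12.33


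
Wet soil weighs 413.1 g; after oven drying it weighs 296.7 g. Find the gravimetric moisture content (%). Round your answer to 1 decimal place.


Step 1: Water mass = wet - dry = 413.1 - 296.7 = 116.4 g
Step 2: w = 100 * water mass / dry mass
Step 3: w = 100 * 116.4 / 296.7 = 39.2%

39.2


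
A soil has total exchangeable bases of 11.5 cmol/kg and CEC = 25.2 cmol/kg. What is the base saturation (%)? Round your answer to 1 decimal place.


Step 1: BS = 100 * (sum of bases) / CEC
Step 2: BS = 100 * 11.5 / 25.2
Step 3: BS = 45.6%

45.6


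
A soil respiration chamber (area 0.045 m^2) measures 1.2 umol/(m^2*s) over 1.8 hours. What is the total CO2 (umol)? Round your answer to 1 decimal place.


Step 1: Convert time to seconds: 1.8 hr * 3600 = 6480.0 s
Step 2: Total = flux * area * time_s
Step 3: Total = 1.2 * 0.045 * 6480.0
Step 4: Total = 349.9 umol

349.9


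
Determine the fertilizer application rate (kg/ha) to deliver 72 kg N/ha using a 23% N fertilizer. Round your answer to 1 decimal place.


Step 1: Fertilizer rate = target N / (N content / 100)
Step 2: Rate = 72 / (23 / 100)
Step 3: Rate = 72 / 0.23
Step 4: Rate = 313.0 kg/ha

313.0


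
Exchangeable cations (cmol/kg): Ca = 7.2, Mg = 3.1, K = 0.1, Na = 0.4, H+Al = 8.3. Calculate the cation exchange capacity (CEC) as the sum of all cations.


Step 1: CEC = Ca + Mg + K + Na + (H+Al)
Step 2: CEC = 7.2 + 3.1 + 0.1 + 0.4 + 8.3
Step 3: CEC = 19.1 cmol/kg

19.1


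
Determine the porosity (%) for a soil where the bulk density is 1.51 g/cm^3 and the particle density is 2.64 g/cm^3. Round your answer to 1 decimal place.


Step 1: Formula: n = 100 * (1 - BD / PD)
Step 2: n = 100 * (1 - 1.51 / 2.64)
Step 3: n = 100 * (1 - 0.57197)
Step 4: n = 42.8%

42.8


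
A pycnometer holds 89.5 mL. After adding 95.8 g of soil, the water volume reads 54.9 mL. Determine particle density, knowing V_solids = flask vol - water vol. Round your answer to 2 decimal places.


Step 1: Volume of solids = flask volume - water volume with soil
Step 2: V_solids = 89.5 - 54.9 = 34.6 mL
Step 3: Particle density = mass / V_solids = 95.8 / 34.6 = 2.77 g/cm^3

2.77


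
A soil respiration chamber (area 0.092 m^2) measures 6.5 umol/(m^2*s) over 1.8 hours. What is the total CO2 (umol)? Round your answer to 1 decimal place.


Step 1: Convert time to seconds: 1.8 hr * 3600 = 6480.0 s
Step 2: Total = flux * area * time_s
Step 3: Total = 6.5 * 0.092 * 6480.0
Step 4: Total = 3875.0 umol

3875.0


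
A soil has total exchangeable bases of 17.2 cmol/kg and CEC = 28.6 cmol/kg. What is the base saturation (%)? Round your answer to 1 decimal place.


Step 1: BS = 100 * (sum of bases) / CEC
Step 2: BS = 100 * 17.2 / 28.6
Step 3: BS = 60.1%

60.1


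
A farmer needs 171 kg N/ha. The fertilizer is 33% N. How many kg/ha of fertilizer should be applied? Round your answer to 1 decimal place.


Step 1: Fertilizer rate = target N / (N content / 100)
Step 2: Rate = 171 / (33 / 100)
Step 3: Rate = 171 / 0.33
Step 4: Rate = 518.2 kg/ha

518.2


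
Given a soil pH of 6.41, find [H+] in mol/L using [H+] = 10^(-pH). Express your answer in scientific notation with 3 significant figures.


Step 1: [H+] = 10^(-pH)
Step 2: [H+] = 10^(-6.41)
Step 3: [H+] = 3.89e-07 mol/L

3.89e-07


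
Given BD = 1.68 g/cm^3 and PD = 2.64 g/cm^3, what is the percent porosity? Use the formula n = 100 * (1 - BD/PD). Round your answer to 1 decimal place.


Step 1: Formula: n = 100 * (1 - BD / PD)
Step 2: n = 100 * (1 - 1.68 / 2.64)
Step 3: n = 100 * (1 - 0.63636)
Step 4: n = 36.4%

36.4


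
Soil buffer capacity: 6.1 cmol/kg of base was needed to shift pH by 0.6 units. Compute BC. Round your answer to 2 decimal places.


Step 1: BC = change in base / change in pH
Step 2: BC = 6.1 / 0.6
Step 3: BC = 10.17 cmol/(kg*pH unit)

10.17


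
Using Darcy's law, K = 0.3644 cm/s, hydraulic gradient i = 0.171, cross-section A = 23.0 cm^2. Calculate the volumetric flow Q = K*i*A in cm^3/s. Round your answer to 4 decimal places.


Step 1: Apply Darcy's law: Q = K * i * A
Step 2: Q = 0.3644 * 0.171 * 23.0
Step 3: Q = 1.4332 cm^3/s

1.4332


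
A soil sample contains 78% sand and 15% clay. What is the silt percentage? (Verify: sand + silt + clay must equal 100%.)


Step 1: sand + silt + clay = 100%
Step 2: silt = 100 - sand - clay
Step 3: silt = 100 - 78 - 15
Step 4: silt = 7%

7
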